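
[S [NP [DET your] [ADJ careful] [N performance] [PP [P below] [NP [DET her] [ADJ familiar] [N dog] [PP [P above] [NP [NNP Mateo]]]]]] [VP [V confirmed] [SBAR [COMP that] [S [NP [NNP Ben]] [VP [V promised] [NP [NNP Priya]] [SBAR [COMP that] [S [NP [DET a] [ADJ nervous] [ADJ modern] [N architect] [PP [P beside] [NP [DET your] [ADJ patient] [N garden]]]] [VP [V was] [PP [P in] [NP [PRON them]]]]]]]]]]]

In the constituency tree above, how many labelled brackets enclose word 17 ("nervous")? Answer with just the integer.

9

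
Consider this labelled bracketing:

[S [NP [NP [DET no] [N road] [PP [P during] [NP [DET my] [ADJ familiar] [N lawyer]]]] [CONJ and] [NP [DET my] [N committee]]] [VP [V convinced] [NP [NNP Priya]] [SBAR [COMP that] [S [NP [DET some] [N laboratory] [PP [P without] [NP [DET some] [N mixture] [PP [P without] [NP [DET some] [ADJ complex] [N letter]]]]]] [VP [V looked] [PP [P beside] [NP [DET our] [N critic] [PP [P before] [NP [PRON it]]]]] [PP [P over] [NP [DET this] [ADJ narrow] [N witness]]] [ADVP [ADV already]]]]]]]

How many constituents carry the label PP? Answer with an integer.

6

Listing each PP by its span: [PP during my familiar lawyer]; [PP without some mixture without some complex letter]; [PP without some complex letter]; [PP beside our critic before it]; [PP before it]; [PP over this narrow witness] — that makes 6.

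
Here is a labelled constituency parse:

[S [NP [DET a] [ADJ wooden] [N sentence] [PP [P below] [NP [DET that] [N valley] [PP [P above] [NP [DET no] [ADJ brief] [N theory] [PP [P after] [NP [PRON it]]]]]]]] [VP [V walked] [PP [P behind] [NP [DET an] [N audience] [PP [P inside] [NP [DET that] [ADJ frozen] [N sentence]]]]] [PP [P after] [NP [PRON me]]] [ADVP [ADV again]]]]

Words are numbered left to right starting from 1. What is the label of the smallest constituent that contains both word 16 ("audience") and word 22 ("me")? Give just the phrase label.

VP

Both words fall inside [VP walked behind an audience inside that frozen sentence after me again] (words 13–23), and no smaller constituent contains them both. Label: VP.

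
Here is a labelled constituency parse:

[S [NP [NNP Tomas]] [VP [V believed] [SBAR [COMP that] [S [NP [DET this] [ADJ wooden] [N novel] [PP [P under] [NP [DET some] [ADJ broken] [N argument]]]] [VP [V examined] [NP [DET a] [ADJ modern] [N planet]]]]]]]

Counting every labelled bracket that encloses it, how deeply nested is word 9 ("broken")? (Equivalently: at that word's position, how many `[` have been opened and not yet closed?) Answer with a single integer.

8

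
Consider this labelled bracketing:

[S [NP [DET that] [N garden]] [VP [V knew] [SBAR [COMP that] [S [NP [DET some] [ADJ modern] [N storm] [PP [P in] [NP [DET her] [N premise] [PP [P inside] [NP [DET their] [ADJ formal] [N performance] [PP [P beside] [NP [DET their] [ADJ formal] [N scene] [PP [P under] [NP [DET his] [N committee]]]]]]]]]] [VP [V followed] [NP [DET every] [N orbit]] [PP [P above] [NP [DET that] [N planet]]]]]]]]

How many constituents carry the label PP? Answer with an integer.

5

Listing each PP by its span: [PP in her premise inside their formal performance beside their formal scene under his committee]; [PP inside their formal performance beside their formal scene under his committee]; [PP beside their formal scene under his committee]; [PP under his committee]; [PP above that planet] — that makes 5.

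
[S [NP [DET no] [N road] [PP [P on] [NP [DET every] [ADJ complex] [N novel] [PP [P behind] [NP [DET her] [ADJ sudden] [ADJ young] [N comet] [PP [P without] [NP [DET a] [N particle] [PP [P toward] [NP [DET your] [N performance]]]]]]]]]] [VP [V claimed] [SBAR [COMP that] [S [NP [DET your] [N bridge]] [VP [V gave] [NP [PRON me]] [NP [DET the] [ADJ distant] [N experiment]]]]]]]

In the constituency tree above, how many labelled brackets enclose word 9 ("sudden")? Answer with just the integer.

7

The word sits inside ADJ, which is inside NP, inside PP, inside NP, inside PP, inside NP, inside S — 7 brackets in all.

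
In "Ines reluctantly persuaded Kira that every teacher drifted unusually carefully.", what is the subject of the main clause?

Ines

"Ines" is the NP that combines with the VP headed by "persuaded" to form the main clause — the subject.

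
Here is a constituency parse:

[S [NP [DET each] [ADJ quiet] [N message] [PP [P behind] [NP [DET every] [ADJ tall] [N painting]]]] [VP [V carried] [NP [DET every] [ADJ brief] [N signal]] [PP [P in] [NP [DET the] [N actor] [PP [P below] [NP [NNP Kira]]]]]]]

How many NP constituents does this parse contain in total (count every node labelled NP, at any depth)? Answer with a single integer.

5

Listing each NP by its span: [NP each quiet message behind every tall painting]; [NP every tall painting]; [NP every brief signal]; [NP the actor below Kira]; [NP Kira] — that makes 5.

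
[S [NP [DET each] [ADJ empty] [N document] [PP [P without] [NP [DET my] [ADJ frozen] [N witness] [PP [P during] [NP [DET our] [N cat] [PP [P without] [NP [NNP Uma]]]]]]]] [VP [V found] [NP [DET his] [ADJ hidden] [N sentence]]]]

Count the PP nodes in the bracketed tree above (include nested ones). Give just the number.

3

The PP constituents are: [PP without my frozen witness during our cat without Uma]; [PP during our cat without Uma]; [PP without Uma]. Total: 3.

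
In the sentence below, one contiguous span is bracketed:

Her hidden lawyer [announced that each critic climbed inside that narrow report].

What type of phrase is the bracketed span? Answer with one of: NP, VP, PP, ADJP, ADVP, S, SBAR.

VP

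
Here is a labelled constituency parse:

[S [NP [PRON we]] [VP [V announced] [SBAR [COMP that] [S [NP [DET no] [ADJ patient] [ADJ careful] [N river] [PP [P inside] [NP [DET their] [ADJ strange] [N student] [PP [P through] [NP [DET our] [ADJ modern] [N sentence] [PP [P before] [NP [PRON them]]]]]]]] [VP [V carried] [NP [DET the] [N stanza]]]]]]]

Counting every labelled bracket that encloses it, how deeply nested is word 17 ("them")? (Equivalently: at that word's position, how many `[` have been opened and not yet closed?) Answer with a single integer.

The word sits inside PRON, which is inside NP, inside PP, inside NP, inside PP, inside NP, inside PP, inside NP, inside S, inside SBAR, inside VP, inside S — 12 brackets in all.

12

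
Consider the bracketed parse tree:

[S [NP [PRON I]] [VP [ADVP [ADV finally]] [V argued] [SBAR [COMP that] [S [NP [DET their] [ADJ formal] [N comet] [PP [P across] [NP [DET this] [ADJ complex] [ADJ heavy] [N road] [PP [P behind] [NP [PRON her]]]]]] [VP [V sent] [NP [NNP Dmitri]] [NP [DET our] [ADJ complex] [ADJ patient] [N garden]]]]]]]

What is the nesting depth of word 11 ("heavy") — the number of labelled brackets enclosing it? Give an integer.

Path from the root down to the word: S → VP → SBAR → S → NP → PP → NP → ADJ. That is 8 enclosing brackets.

8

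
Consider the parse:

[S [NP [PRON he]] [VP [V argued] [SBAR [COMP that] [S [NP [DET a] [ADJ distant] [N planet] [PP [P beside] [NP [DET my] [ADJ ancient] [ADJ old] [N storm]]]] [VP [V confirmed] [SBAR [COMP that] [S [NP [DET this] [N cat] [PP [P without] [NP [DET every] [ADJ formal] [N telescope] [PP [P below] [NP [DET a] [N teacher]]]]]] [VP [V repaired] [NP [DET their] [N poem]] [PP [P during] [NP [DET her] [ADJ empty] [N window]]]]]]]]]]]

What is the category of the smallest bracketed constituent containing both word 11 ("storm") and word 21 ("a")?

The smallest bracket enclosing both words is [S a distant planet beside my ancient old storm confirmed that this cat without every formal telescope below a teacher repaired their poem during her empty window], so the label is S.

S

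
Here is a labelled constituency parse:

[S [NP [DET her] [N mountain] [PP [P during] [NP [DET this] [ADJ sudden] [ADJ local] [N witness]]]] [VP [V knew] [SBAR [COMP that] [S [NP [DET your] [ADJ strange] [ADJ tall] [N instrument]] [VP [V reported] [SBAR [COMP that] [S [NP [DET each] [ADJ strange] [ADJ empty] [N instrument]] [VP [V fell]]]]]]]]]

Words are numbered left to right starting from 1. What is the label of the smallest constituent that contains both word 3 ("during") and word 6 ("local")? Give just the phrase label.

PP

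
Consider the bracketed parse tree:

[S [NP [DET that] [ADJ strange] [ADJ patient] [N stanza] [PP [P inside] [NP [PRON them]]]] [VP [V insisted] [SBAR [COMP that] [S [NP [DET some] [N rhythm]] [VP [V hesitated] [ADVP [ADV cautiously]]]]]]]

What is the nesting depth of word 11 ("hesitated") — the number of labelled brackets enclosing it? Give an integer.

6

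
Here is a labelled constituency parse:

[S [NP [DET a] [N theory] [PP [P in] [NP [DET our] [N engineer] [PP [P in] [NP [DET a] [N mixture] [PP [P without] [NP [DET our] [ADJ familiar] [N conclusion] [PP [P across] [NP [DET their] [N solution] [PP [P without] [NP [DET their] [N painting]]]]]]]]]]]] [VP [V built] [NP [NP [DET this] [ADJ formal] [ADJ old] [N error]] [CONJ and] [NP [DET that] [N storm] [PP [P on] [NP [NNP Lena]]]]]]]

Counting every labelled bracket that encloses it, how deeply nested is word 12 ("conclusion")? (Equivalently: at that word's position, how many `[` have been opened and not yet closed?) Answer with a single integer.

Counting open brackets not yet closed at "conclusion": [S [NP [PP [NP [PP [NP [PP [NP [N = 9.

9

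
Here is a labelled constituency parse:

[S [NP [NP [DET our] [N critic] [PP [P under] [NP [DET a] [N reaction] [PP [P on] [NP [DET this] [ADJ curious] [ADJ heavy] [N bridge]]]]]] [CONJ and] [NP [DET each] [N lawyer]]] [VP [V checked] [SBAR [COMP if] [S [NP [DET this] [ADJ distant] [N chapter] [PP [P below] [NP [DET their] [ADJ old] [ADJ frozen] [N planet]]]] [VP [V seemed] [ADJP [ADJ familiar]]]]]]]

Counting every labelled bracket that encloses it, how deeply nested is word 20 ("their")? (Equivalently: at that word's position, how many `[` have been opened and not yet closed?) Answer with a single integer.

Counting open brackets not yet closed at "their": [S [VP [SBAR [S [NP [PP [NP [DET = 8.

8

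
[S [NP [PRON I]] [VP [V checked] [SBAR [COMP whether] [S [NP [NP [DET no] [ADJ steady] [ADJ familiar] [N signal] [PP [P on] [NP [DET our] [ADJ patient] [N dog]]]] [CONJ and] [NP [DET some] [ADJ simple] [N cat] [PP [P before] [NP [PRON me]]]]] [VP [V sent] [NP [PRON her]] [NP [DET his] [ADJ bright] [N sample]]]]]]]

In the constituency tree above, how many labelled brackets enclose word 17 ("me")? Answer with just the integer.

9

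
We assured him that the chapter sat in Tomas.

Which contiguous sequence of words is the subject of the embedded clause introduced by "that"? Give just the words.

the chapter

In the embedded clause introduced by "that" the verb is "sat"; the NP preceding it, "the chapter", is the subject.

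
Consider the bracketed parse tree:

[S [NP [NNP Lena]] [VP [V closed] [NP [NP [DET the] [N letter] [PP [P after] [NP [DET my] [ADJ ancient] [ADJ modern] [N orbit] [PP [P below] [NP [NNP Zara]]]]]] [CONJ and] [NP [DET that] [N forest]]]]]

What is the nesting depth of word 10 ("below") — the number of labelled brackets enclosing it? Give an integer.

Counting open brackets not yet closed at "below": [S [VP [NP [NP [PP [NP [PP [P = 8.

8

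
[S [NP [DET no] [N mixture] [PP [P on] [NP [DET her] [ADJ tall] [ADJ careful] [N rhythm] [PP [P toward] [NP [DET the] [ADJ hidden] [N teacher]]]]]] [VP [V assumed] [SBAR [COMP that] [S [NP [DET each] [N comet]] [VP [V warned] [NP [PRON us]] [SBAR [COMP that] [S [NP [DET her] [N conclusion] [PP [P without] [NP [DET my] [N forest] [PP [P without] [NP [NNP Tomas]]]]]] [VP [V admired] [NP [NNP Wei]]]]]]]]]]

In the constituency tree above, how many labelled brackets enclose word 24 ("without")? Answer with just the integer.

12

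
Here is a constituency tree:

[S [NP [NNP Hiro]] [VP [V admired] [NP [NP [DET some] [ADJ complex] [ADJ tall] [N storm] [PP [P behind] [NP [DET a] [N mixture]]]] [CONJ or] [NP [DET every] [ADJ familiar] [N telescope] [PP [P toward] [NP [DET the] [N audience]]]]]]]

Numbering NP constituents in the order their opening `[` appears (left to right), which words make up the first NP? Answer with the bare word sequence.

Hiro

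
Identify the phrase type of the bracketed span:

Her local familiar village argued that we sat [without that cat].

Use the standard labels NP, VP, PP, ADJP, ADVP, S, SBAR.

The bracketed span "without that cat" is headed by "without", making it a prepositional phrase (PP).

PP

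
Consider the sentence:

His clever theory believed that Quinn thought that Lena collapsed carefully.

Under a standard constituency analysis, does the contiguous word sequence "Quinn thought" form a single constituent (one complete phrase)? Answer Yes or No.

No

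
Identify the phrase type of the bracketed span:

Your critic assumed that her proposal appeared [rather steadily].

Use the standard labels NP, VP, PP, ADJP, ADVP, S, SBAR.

The bracketed span "rather steadily" is headed by "steadily", making it an adverb phrase (ADVP).

ADVP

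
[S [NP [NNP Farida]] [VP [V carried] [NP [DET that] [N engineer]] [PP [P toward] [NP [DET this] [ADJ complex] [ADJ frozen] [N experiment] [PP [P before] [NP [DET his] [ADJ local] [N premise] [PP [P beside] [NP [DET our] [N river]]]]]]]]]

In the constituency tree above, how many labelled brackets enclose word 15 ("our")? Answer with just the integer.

9

The word sits inside DET, which is inside NP, inside PP, inside NP, inside PP, inside NP, inside PP, inside VP, inside S — 9 brackets in all.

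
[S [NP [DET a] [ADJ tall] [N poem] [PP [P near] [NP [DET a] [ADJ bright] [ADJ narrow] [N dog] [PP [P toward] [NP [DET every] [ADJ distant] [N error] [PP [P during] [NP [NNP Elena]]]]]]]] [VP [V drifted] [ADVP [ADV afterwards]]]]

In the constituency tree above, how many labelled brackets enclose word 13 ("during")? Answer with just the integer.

The word sits inside P, which is inside PP, inside NP, inside PP, inside NP, inside PP, inside NP, inside S — 8 brackets in all.

8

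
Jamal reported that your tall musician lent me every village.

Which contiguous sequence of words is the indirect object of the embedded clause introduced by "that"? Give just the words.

me

"lent" heads the VP of the embedded clause introduced by "that", and "me" is its indirect object.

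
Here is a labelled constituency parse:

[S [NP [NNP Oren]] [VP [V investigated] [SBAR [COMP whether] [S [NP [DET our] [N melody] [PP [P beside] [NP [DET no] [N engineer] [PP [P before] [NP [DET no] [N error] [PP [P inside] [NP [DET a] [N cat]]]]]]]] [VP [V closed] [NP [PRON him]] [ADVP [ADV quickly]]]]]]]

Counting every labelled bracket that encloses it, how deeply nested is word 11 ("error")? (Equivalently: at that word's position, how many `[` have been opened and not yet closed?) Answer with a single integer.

Path from the root down to the word: S → VP → SBAR → S → NP → PP → NP → PP → NP → N. That is 10 enclosing brackets.

10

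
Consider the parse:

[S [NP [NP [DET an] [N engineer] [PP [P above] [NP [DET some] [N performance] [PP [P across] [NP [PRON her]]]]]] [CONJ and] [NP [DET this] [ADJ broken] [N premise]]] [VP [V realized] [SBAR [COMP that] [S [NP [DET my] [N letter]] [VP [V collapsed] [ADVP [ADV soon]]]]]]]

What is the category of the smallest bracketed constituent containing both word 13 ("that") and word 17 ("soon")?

SBAR

Word 13 lies under S → VP → SBAR → COMP; word 17 lies under S → VP → SBAR → S → VP → ADVP → ADV. The lowest shared node is the SBAR.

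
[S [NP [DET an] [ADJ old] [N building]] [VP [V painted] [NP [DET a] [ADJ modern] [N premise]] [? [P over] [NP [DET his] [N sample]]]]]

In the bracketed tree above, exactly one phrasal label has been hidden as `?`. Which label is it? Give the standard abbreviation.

PP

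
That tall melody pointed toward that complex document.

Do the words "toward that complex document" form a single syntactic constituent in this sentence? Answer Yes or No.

Yes

"toward that complex document" is exactly the prepositional phrase [PP toward that complex document], a complete constituent.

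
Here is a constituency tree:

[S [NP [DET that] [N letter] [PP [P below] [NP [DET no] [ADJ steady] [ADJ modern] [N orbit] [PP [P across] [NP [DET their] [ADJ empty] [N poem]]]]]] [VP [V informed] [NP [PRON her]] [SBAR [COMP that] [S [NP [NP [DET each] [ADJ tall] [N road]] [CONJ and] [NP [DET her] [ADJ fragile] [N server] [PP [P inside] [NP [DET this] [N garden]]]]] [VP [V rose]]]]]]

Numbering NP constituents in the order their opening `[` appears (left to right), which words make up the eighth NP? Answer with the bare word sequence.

this garden

Opening `[NP` markers occur at word positions 1, 4, 9, 13, 15, 15, 19, 23; the eighth of these opens the constituent [NP this garden].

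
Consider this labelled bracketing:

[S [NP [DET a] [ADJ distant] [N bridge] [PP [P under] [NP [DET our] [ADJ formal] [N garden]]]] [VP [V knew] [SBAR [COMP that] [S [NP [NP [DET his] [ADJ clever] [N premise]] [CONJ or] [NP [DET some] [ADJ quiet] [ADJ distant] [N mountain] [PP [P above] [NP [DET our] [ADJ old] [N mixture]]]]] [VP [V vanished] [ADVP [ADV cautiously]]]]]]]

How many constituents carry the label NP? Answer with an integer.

6

The NP constituents are: [NP a distant bridge under our formal garden]; [NP our formal garden]; [NP his clever premise or some quiet distant mountain above our old mixture]; [NP his clever premise]; [NP some quiet distant mountain above our old mixture]; [NP our old mixture]. Total: 6.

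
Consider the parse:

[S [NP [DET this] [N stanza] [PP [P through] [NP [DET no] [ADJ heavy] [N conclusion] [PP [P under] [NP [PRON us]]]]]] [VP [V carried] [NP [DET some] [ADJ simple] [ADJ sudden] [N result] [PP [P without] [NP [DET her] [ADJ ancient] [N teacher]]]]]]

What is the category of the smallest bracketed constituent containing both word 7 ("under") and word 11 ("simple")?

S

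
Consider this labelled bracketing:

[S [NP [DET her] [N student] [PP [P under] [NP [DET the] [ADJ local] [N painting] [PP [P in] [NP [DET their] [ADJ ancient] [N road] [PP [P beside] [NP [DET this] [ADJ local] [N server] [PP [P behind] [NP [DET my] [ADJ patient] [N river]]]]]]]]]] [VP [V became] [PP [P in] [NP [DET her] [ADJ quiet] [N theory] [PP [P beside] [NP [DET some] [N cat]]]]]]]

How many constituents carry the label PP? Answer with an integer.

6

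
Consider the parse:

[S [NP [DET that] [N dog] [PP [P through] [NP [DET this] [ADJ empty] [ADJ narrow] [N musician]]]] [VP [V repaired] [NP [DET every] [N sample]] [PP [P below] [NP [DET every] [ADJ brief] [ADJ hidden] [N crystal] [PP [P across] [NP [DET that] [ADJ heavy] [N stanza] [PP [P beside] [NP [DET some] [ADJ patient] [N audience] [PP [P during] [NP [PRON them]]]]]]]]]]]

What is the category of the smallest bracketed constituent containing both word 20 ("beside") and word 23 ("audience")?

PP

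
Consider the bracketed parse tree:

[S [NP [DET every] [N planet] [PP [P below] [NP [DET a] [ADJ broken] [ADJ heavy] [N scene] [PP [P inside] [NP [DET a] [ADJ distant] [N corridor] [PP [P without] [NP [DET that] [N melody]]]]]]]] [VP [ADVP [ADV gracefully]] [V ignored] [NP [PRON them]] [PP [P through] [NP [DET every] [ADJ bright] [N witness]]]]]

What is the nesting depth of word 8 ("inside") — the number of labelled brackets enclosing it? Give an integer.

6

Path from the root down to the word: S → NP → PP → NP → PP → P. That is 6 enclosing brackets.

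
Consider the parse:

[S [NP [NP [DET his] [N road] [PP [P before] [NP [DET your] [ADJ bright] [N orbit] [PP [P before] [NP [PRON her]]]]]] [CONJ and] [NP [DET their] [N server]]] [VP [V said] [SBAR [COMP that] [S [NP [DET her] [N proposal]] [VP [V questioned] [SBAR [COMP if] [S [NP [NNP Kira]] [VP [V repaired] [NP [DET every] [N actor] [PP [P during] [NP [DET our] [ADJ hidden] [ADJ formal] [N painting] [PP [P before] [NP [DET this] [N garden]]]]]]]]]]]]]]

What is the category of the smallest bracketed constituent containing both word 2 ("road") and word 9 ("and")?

The smallest bracket enclosing both words is [NP his road before your bright orbit before her and their server], so the label is NP.

NP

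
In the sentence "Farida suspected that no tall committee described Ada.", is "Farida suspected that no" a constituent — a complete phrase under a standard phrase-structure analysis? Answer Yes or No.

No

The sequence begins inside the noun phrase "Farida" and ends inside the verb phrase "suspected that no tall committee described Ada"; it crosses a phrase boundary, so no single node in the tree spans exactly those words.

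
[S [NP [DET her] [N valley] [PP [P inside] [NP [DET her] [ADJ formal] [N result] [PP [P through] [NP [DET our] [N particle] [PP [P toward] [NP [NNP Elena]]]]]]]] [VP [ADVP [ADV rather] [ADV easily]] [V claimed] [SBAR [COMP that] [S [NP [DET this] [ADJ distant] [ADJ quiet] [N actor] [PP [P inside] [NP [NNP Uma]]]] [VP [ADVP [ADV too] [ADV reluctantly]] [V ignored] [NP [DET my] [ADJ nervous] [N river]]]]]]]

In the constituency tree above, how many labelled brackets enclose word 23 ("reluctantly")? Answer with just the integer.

7

The word sits inside ADV, which is inside ADVP, inside VP, inside S, inside SBAR, inside VP, inside S — 7 brackets in all.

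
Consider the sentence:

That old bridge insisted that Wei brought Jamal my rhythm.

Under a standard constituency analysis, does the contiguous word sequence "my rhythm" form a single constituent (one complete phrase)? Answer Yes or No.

Yes

The sequence corresponds to a single NP node — the noun phrase "my rhythm".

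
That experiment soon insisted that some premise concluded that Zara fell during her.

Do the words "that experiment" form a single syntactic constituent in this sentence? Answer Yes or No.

Yes

These words form the whole noun phrase headed by "experiment", so yes — one constituent.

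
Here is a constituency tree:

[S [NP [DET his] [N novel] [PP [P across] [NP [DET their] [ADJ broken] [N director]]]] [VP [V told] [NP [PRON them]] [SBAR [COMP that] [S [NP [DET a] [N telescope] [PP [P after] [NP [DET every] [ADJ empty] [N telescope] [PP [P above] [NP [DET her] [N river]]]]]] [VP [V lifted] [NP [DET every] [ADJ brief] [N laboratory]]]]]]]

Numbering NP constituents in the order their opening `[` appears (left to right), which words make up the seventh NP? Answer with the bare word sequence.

every brief laboratory

In left-to-right order the NP constituents are "his novel across their broken director"; "their broken director"; "them"; "a telescope after every empty telescope above her river"; "every empty telescope above her river"; "her river"; "every brief laboratory". Number 7 is "every brief laboratory".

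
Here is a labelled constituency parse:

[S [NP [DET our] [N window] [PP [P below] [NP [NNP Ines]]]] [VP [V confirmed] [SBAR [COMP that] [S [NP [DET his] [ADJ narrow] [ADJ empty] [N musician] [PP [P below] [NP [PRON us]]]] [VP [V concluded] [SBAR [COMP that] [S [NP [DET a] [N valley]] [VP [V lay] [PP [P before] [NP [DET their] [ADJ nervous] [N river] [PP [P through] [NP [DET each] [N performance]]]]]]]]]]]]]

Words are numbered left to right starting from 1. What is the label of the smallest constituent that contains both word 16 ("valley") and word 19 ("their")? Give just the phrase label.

S

The smallest bracket enclosing both words is [S a valley lay before their nervous river through each performance], so the label is S.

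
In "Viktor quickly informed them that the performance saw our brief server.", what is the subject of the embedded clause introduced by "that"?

the performance

"the performance" is the NP that combines with the VP headed by "saw" to form the embedded clause introduced by "that" — the subject.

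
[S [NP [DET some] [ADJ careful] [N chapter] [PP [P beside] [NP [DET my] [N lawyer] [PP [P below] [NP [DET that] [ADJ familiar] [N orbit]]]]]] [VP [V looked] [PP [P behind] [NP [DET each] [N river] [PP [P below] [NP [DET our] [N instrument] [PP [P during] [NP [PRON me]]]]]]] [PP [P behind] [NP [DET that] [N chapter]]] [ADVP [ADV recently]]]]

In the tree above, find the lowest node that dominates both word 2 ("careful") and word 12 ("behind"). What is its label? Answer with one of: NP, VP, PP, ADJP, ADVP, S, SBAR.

The smallest bracket enclosing both words is [S some careful chapter beside my lawyer below that familiar orbit looked behind each river below our instrument during me behind that chapter recently], so the label is S.

S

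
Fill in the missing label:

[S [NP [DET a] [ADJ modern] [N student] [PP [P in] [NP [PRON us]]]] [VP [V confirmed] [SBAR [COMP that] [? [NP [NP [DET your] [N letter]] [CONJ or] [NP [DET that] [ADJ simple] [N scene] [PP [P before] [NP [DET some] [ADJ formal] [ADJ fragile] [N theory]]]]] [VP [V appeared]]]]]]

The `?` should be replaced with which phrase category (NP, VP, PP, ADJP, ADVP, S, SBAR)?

A constituent whose immediate children are NP, VP is a clause: S.

S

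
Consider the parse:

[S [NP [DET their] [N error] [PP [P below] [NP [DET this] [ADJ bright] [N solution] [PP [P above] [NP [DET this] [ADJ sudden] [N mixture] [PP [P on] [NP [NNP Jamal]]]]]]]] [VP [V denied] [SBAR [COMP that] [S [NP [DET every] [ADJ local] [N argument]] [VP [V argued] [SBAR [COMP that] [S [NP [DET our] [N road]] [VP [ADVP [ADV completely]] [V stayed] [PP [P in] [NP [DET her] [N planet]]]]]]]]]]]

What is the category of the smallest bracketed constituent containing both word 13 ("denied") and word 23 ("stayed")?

The smallest bracket enclosing both words is [VP denied that every local argument argued that our road completely stayed in her planet], so the label is VP.

VP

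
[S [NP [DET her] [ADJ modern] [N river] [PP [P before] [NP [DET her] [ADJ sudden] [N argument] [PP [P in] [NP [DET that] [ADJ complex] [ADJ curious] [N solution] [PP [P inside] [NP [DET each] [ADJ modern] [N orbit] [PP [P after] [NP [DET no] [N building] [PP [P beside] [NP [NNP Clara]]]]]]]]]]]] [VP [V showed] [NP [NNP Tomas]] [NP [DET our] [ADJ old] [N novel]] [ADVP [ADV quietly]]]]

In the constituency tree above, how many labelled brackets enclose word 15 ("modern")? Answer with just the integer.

9

The word sits inside ADJ, which is inside NP, inside PP, inside NP, inside PP, inside NP, inside PP, inside NP, inside S — 9 brackets in all.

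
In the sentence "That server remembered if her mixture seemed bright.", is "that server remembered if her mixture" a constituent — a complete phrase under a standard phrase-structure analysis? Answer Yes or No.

"that" belongs to the noun phrase "that server" while "mixture" belongs to the verb phrase "remembered if her mixture seemed bright"; a span that runs across that boundary is not a single phrase.

No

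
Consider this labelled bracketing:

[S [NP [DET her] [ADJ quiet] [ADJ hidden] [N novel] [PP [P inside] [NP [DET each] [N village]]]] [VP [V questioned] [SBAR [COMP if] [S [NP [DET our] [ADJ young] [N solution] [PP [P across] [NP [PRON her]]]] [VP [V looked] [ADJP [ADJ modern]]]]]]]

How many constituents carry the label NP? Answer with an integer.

4

Listing each NP by its span: [NP her quiet hidden novel inside each village]; [NP each village]; [NP our young solution across her]; [NP her] — that makes 4.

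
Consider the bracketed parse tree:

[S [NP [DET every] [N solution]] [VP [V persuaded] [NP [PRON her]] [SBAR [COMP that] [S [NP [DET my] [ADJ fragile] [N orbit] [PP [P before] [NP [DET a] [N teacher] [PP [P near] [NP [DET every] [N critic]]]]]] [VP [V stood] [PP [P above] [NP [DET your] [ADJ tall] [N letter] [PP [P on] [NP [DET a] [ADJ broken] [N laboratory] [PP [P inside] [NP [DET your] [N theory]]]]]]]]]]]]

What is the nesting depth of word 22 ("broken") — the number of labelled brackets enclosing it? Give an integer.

10

The word sits inside ADJ, which is inside NP, inside PP, inside NP, inside PP, inside VP, inside S, inside SBAR, inside VP, inside S — 10 brackets in all.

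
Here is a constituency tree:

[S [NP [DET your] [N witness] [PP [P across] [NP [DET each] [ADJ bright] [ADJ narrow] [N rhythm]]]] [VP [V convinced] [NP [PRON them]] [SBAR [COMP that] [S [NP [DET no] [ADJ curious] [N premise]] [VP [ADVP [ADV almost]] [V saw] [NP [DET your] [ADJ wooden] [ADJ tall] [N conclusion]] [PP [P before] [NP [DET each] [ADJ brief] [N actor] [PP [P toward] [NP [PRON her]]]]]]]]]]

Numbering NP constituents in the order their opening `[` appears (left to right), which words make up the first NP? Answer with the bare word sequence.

your witness across each bright narrow rhythm

Opening `[NP` markers occur at word positions 1, 4, 9, 11, 16, 21, 25; the first of these opens the constituent [NP your witness across each bright narrow rhythm].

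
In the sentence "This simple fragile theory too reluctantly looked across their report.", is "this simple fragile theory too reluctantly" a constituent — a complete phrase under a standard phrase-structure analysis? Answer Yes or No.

The smallest constituent containing the whole sequence is the clause [S this simple fragile theory too reluctantly looked across their report], but the sequence is only part of it — it straddles the boundary between noun phrase "this simple fragile theory" and verb phrase "too reluctantly looked across their report".

No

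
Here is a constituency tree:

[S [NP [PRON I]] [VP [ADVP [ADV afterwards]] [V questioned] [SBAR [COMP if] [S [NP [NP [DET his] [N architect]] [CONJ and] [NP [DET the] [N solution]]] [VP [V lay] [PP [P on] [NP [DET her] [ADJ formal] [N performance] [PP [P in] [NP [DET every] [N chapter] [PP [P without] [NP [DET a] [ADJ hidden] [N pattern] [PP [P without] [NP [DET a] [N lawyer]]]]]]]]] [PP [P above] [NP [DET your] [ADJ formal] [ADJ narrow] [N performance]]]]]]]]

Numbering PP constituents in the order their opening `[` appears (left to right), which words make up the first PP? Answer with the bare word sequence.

The PP opening brackets appear, in order, over: "on her formal performance in every chapter without a hidden pattern without a lawyer"; "in every chapter without a hidden pattern without a lawyer"; "without a hidden pattern without a lawyer"; "without a lawyer"; "above your formal narrow performance". The first one spans "on her formal performance in every chapter without a hidden pattern without a lawyer".

on her formal performance in every chapter without a hidden pattern without a lawyer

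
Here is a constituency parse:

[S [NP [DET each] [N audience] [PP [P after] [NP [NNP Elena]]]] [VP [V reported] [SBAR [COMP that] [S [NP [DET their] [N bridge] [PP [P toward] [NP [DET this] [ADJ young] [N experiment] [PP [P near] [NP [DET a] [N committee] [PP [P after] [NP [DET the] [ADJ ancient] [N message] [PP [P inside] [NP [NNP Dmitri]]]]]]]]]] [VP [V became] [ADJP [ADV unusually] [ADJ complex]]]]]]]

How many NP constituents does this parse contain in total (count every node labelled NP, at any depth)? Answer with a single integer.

7

The NP constituents are: [NP each audience after Elena]; [NP Elena]; [NP their bridge toward this young experiment near a committee after the ancient message inside Dmitri]; [NP this young experiment near a committee after the ancient message inside Dmitri]; [NP a committee after the ancient message inside Dmitri]; [NP the ancient message inside Dmitri] …. Total: 7.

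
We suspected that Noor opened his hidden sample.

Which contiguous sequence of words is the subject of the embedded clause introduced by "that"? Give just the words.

Noor

The subject of the embedded clause introduced by "that" is the NP immediately before the verb "opened": "Noor".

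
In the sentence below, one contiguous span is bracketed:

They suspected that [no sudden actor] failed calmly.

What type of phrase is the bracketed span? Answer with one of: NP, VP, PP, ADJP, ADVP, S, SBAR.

NP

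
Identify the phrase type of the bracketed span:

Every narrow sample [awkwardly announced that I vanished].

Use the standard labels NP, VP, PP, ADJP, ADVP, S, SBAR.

VP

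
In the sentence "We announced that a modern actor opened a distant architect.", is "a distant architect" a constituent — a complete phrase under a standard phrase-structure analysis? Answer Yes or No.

Yes

The sequence corresponds to a single NP node — the noun phrase "a distant architect".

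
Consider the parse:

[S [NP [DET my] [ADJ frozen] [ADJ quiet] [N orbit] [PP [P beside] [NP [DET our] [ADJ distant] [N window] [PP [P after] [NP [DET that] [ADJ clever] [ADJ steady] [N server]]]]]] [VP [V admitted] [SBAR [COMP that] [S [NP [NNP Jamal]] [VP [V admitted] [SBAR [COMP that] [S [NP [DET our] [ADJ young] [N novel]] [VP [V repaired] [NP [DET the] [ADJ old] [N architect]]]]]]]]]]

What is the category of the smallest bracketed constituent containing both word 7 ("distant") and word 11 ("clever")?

NP

Word 7 lies under S → NP → PP → NP → ADJ; word 11 lies under S → NP → PP → NP → PP → NP → ADJ. The lowest shared node is the NP.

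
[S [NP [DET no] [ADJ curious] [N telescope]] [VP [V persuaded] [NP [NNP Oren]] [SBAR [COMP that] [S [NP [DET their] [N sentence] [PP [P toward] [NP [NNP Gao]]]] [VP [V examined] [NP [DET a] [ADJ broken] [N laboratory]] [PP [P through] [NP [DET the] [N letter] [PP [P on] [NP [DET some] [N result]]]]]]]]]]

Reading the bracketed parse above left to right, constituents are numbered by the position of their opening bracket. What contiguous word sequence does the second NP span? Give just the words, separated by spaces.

Opening `[NP` markers occur at word positions 1, 5, 7, 10, 12, 16, 19; the second of these opens the constituent [NP Oren].

Oren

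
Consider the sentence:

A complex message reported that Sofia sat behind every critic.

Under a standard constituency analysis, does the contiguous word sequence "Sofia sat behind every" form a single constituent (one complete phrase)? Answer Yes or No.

"Sofia" belongs to the noun phrase "Sofia" while "every" belongs to the verb phrase "sat behind every critic"; a span that runs across that boundary is not a single phrase.

No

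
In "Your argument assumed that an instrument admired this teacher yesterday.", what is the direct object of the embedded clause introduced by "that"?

"admired" heads the VP of the embedded clause introduced by "that", and "this teacher" is its direct object.

this teacher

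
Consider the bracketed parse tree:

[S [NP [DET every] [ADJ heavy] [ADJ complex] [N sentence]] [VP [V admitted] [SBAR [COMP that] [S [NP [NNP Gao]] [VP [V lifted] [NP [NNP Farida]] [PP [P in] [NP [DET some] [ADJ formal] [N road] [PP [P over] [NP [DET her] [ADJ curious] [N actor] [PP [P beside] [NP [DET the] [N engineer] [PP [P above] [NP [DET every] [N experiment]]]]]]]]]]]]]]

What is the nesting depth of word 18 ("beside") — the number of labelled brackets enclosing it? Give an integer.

Counting open brackets not yet closed at "beside": [S [VP [SBAR [S [VP [PP [NP [PP [NP [PP [P = 11.

11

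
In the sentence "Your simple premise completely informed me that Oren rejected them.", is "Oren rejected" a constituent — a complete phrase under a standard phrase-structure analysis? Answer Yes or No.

No

The sequence begins inside the noun phrase "Oren" and ends inside the verb phrase "rejected them"; it crosses a phrase boundary, so no single node in the tree spans exactly those words.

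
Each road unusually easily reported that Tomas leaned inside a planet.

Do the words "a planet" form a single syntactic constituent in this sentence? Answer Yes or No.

"a planet" is exactly the noun phrase [NP a planet], a complete constituent.

Yes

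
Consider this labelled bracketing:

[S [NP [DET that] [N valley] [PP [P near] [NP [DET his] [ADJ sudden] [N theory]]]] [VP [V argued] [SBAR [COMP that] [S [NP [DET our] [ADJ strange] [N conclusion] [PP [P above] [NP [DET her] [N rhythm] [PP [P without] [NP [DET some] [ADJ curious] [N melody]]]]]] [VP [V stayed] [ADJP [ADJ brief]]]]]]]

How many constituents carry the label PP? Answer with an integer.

3

Scanning left to right, an opening `[PP` appears at word positions 3, 12, 15 — 3 in total.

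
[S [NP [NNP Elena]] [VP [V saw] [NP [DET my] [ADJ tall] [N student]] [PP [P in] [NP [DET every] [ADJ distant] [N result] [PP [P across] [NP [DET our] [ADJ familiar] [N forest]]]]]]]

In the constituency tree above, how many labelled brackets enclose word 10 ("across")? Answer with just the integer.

Counting open brackets not yet closed at "across": [S [VP [PP [NP [PP [P = 6.

6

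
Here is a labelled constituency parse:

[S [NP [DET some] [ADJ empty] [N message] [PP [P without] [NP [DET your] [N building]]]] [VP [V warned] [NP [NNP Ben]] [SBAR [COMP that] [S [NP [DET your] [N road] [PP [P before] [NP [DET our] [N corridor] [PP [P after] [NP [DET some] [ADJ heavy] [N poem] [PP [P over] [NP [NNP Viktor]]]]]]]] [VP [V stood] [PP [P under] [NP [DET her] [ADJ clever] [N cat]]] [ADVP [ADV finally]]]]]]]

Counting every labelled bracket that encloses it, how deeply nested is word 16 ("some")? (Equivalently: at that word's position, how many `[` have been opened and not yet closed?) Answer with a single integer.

The word sits inside DET, which is inside NP, inside PP, inside NP, inside PP, inside NP, inside S, inside SBAR, inside VP, inside S — 10 brackets in all.

10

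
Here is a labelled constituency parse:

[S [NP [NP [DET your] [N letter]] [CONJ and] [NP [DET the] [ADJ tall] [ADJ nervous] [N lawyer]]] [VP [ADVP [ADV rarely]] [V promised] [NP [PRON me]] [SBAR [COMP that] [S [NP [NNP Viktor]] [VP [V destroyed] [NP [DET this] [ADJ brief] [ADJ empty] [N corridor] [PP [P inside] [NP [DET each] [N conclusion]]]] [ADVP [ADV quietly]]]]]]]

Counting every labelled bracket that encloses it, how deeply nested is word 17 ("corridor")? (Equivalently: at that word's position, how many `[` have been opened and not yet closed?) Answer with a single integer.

7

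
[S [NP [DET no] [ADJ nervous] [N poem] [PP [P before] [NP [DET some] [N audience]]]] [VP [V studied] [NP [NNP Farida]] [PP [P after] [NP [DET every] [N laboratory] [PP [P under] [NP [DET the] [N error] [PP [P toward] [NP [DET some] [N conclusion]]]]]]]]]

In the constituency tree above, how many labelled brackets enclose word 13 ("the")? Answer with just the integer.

7

Counting open brackets not yet closed at "the": [S [VP [PP [NP [PP [NP [DET = 7.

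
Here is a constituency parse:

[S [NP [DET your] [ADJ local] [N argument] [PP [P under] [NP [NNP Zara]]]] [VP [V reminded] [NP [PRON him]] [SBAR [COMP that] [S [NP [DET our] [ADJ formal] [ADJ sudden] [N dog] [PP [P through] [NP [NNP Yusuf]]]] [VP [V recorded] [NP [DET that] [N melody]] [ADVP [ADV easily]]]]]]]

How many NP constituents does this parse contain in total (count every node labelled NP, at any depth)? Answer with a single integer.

6

Scanning left to right, an opening `[NP` appears at word positions 1, 5, 7, 9, 14, 16 — 6 in total.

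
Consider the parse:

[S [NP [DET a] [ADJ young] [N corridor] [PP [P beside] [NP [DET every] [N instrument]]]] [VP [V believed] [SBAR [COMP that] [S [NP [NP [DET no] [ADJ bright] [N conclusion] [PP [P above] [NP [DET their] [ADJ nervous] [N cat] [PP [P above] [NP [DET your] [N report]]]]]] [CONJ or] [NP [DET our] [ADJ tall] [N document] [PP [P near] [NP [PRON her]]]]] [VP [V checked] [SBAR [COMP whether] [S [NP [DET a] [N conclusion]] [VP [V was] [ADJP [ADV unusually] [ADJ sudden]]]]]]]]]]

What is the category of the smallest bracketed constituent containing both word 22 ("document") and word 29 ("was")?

The smallest bracket enclosing both words is [S no bright conclusion above their nervous cat above your report or our tall document near her checked whether a conclusion was unusually sudden], so the label is S.

S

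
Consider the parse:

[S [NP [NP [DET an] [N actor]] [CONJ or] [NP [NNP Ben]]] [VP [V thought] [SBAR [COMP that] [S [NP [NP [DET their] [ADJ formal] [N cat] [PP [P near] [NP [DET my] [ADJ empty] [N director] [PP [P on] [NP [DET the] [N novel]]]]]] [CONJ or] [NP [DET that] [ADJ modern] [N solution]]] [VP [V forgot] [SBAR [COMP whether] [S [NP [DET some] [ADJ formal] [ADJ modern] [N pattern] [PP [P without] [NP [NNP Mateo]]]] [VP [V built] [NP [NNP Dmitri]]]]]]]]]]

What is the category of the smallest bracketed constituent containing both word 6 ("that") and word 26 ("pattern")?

SBAR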